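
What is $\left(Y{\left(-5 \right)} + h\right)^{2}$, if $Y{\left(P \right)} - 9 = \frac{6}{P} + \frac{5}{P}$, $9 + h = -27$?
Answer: $\frac{21316}{25} \approx 852.64$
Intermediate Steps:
$h = -36$ ($h = -9 - 27 = -36$)
$Y{\left(P \right)} = 9 + \frac{11}{P}$ ($Y{\left(P \right)} = 9 + \left(\frac{6}{P} + \frac{5}{P}\right) = 9 + \frac{11}{P}$)
$\left(Y{\left(-5 \right)} + h\right)^{2} = \left(\left(9 + \frac{11}{-5}\right) - 36\right)^{2} = \left(\left(9 + 11 \left(- \frac{1}{5}\right)\right) - 36\right)^{2} = \left(\left(9 - \frac{11}{5}\right) - 36\right)^{2} = \left(\frac{34}{5} - 36\right)^{2} = \left(- \frac{146}{5}\right)^{2} = \frac{21316}{25}$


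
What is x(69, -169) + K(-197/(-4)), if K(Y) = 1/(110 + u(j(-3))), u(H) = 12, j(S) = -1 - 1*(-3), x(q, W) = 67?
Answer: 8175/122 ≈ 67.008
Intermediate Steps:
j(S) = 2 (j(S) = -1 + 3 = 2)
K(Y) = 1/122 (K(Y) = 1/(110 + 12) = 1/122)
x(69, -169) + K(-197/(-4)) = 67 + 1/122 = 8175/122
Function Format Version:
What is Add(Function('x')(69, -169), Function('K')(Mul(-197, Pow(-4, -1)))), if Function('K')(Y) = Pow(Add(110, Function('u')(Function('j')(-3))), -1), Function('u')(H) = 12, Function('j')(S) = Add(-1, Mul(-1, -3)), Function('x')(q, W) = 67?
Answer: Rational(8175, 122) ≈ 67.008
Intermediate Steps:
Function('j')(S) = 2 (Function('j')(S) = Add(-1, 3) = 2)
Function('K')(Y) = Rational(1, 122) (Function('K')(Y) = Pow(Add(110, 12), -1) = Pow(122, -1) = Rational(1, 122))
Add(Function('x')(69, -169), Function('K')(Mul(-197, Pow(-4, -1)))) = Add(67, Rational(1, 122)) = Rational(8175, 122)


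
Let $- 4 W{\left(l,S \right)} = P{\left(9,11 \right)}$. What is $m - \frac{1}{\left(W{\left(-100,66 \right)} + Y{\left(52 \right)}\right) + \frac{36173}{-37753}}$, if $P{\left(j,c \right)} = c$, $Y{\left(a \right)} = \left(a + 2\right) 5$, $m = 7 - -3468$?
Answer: $\frac{139740944863}{40213265} \approx 3475.0$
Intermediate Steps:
$m = 3475$ ($m = 7 + 3468 = 3475$)
$Y{\left(a \right)} = 10 + 5 a$ ($Y{\left(a \right)} = \left(2 + a\right) 5 = 10 + 5 a$)
$W{\left(l,S \right)} = - \frac{11}{4}$ ($W{\left(l,S \right)} = \left(- \frac{1}{4}\right) 11 = - \frac{11}{4}$)
$m - \frac{1}{\left(W{\left(-100,66 \right)} + Y{\left(52 \right)}\right) + \frac{36173}{-37753}} = 3475 - \frac{1}{\left(- \frac{11}{4} + \left(10 + 5 \cdot 52\right)\right) + \frac{36173}{-37753}} = 3475 - \frac{1}{\left(- \frac{11}{4} + \left(10 + 260\right)\right) + 36173 \left(- \frac{1}{37753}\right)} = 3475 - \frac{1}{\left(- \frac{11}{4} + 270\right) - \frac{36173}{37753}} = 3475 - \frac{1}{\frac{1069}{4} - \frac{36173}{37753}} = 3475 - \frac{1}{\frac{40213265}{151012}} = 3475 - \frac{151012}{40213265} = \frac{139740944863}{40213265}$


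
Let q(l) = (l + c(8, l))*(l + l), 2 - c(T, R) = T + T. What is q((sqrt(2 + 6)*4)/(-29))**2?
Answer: 84461568/707281 + 114688*sqrt(2)/24389 ≈ 126.07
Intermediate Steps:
c(T, R) = 2 - 2*T (c(T, R) = 2 - (T + T) = 2 - 2*T)
q(l) = 2*l*(-14 + l) (q(l) = (l + (2 - 2*8))*(l + l) = (l + (2 - 16))*(2*l) = (l - 14)*(2*l) = (-14 + l)*(2*l) = 2*l*(-14 + l))
q((sqrt(2 + 6)*4)/(-29))**2 = (2*((sqrt(2 + 6)*4)/(-29))*(-14 + (sqrt(2 + 6)*4)/(-29)))**2 = (2*((sqrt(8)*4)*(-1/29))*(-14 + (sqrt(8)*4)*(-1/29)))**2 = (2*(((2*sqrt(2))*4)*(-1/29))*(-14 + ((2*sqrt(2))*4)*(-1/29)))**2 = (2*((8*sqrt(2))*(-1/29))*(-14 + (8*sqrt(2))*(-1/29)))**2 = (2*(-8*sqrt(2)/29)*(-14 - 8*sqrt(2)/29))**2 = (-16*sqrt(2)*(-14 - 8*sqrt(2)/29)/29)**2 = 512*(-14 - 8*sqrt(2)/29)**2/841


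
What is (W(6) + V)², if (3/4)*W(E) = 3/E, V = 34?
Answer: 10816/9 ≈ 1201.8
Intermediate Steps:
W(E) = 4/E (W(E) = 4*(3/E)/3 = 4/E)
(W(6) + V)² = (4/6 + 34)² = (4*(⅙) + 34)² = (⅔ + 34)² = (104/3)² = 10816/9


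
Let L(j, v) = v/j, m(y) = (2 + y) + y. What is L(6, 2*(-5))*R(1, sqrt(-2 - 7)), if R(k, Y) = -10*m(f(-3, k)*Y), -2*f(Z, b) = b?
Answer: 100/3 - 50*I ≈ 33.333 - 50.0*I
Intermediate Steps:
f(Z, b) = -b/2
m(y) = 2 + 2*y
R(k, Y) = -20 + 10*Y*k (R(k, Y) = -10*(2 + 2*((-k/2)*Y)) = -10*(2 + 2*(-Y*k/2)) = -10*(2 - Y*k) = -20 + 10*Y*k)
L(6, 2*(-5))*R(1, sqrt(-2 - 7)) = ((2*(-5))/6)*(-20 + 10*sqrt(-2 - 7)*1) = (-10*1/6)*(-20 + 10*sqrt(-9)*1) = -5*(-20 + 10*(3*I)*1)/3 = -5*(-20 + 30*I)/3 = 100/3 - 50*I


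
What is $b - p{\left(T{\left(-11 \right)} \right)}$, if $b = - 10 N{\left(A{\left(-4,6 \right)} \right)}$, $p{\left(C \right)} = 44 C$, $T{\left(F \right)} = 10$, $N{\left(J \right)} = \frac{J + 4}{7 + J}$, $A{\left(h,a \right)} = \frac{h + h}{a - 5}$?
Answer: $-480$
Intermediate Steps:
$A{\left(h,a \right)} = \frac{2 h}{-5 + a}$
$N{\left(J \right)} = \frac{4 + J}{7 + J}$
$b = -40$ ($b = - 10 \frac{4 + 2 \left(-4\right) \frac{1}{-5 + 6}}{7 + 2 \left(-4\right) \frac{1}{-5 + 6}} = - 10 \frac{4 + 2 \left(-4\right) 1^{-1}}{7 + 2 \left(-4\right) 1^{-1}} = - 10 \frac{4 + 2 \left(-4\right) 1}{7 + 2 \left(-4\right) 1} = - 10 \frac{4 - 8}{7 - 8} = - 10 \frac{1}{-1} \left(-4\right) = - 10 \left(\left(-1\right) \left(-4\right)\right) = \left(-10\right) 4 = -40$)
$b - p{\left(T{\left(-11 \right)} \right)} = -40 - 44 \cdot 10 = -40 - 440 = -480$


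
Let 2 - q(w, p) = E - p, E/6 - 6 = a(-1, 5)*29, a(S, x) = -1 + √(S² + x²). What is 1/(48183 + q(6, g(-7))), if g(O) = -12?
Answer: 48311/2333165545 + 174*√26/2333165545 ≈ 2.1086e-5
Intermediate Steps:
E = -138 + 174*√26 (E = 36 + 6*((-1 + √((-1)² + 5²))*29) = 36 + 6*((-1 + √(1 + 25))*29) = 36 + 6*((-1 + √26)*29) = 36 + 6*(-29 + 29*√26) = 36 + (-174 + 174*√26) = -138 + 174*√26 ≈ 749.23)
q(w, p) = 140 + p - 174*√26 (q(w, p) = 2 - ((-138 + 174*√26) - p) = 2 - (-138 - p + 174*√26) = 2 + (138 + p - 174*√26) = 140 + p - 174*√26)
1/(48183 + q(6, g(-7))) = 1/(48183 + (140 - 12 - 174*√26)) = 1/(48183 + (128 - 174*√26)) = 1/(48311 - 174*√26)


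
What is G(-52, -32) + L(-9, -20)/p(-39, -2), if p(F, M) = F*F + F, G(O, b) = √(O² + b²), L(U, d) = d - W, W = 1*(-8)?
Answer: -2/247 + 4*√233 ≈ 61.049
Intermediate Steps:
W = -8
L(U, d) = 8 + d (L(U, d) = d - 1*(-8) = d + 8 = 8 + d)
p(F, M) = F + F² (p(F, M) = F² + F = F + F²)
G(-52, -32) + L(-9, -20)/p(-39, -2) = √((-52)² + (-32)²) + (8 - 20)/((-39*(1 - 39))) = √(2704 + 1024) - 12/((-39*(-38))) = √3728 - 12/1482 = 4*√233 - 12*1/1482 = 4*√233 - 2/247 = -2/247 + 4*√233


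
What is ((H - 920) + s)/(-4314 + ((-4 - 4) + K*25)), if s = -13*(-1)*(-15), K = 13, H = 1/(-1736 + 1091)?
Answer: 719176/2578065 ≈ 0.27896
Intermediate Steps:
H = -1/645 (H = 1/(-645) = -1/645 ≈ -0.0015504)
s = -195 (s = 13*(-15) = -195)
((H - 920) + s)/(-4314 + ((-4 - 4) + K*25)) = ((-1/645 - 920) - 195)/(-4314 + ((-4 - 4) + 13*25)) = (-593401/645 - 195)/(-4314 + (-8 + 325)) = -719176/(645*(-4314 + 317)) = -719176/645/(-3997) = -719176/645*(-1/3997) = 719176/2578065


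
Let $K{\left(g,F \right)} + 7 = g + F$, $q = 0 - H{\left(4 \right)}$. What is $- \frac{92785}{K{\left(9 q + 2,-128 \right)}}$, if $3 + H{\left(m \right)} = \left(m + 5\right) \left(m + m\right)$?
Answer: $\frac{92785}{754} \approx 123.06$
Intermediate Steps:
$H{\left(m \right)} = -3 + 2 m \left(5 + m\right)$ ($H{\left(m \right)} = -3 + \left(m + 5\right) \left(m + m\right) = -3 + \left(5 + m\right) 2 m = -3 + 2 m \left(5 + m\right)$)
$q = -69$ ($q = 0 - \left(-3 + 2 \cdot 4^{2} + 10 \cdot 4\right) = 0 - \left(-3 + 2 \cdot 16 + 40\right) = 0 - \left(-3 + 32 + 40\right) = 0 - 69 = -69$)
$K{\left(g,F \right)} = -7 + F + g$ ($K{\left(g,F \right)} = -7 + \left(g + F\right) = -7 + \left(F + g\right) = -7 + F + g$)
$- \frac{92785}{K{\left(9 q + 2,-128 \right)}} = - \frac{92785}{-7 - 128 + \left(9 \left(-69\right) + 2\right)} = - \frac{92785}{-7 - 128 + \left(-621 + 2\right)} = - \frac{92785}{-7 - 128 - 619} = - \frac{92785}{-754} = \left(-92785\right) \left(- \frac{1}{754}\right) = \frac{92785}{754}$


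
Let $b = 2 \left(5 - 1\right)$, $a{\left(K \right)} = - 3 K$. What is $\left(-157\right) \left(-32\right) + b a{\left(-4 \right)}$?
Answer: $5120$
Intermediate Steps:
$b = 8$ ($b = 2 \cdot 4 = 8$)
$\left(-157\right) \left(-32\right) + b a{\left(-4 \right)} = \left(-157\right) \left(-32\right) + 8 \left(\left(-3\right) \left(-4\right)\right) = 5024 + 8 \cdot 12 = 5024 + 96 = 5120$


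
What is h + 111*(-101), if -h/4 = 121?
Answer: -11695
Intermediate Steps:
h = -484 (h = -4*121 = -484)
h + 111*(-101) = -484 + 111*(-101) = -484 - 11211 = -11695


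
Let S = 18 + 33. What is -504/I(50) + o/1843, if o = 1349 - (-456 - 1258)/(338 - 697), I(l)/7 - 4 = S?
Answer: -21096129/36390035 ≈ -0.57972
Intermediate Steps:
S = 51
I(l) = 385 (I(l) = 28 + 7*51 = 28 + 357 = 385)
o = 482577/359 (o = 1349 - (-1714)/(-359) = 1349 - (-1714)*(-1)/359 = 1349 - 1*1714/359 = 1349 - 1714/359 = 482577/359 ≈ 1344.2)
-504/I(50) + o/1843 = -504/385 + (482577/359)/1843 = -504*1/385 + (482577/359)*(1/1843) = -72/55 + 482577/661637 = -21096129/36390035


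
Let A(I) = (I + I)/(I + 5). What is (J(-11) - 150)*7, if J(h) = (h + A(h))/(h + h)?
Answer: -3143/3 ≈ -1047.7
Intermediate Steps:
A(I) = 2*I/(5 + I) (A(I) = (2*I)/(5 + I) = 2*I/(5 + I))
J(h) = (h + 2*h/(5 + h))/(2*h) (J(h) = (h + 2*h/(5 + h))/(h + h) = (h + 2*h/(5 + h))/((2*h)) = (h + 2*h/(5 + h))*(1/(2*h)) = (h + 2*h/(5 + h))/(2*h))
(J(-11) - 150)*7 = ((7 - 11)/(2*(5 - 11)) - 150)*7 = ((1/2)*(-4)/(-6) - 150)*7 = ((1/2)*(-1/6)*(-4) - 150)*7 = (1/3 - 150)*7 = -449/3*7 = -3143/3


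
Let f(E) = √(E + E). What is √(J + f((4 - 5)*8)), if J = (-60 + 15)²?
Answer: √(2025 + 4*I) ≈ 45.0 + 0.0444*I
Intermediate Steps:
J = 2025 (J = (-45)² = 2025)
f(E) = √2*√E (f(E) = √(2*E) = √2*√E)
√(J + f((4 - 5)*8)) = √(2025 + √2*√((4 - 5)*8)) = √(2025 + √2*√(-1*8)) = √(2025 + √2*√(-8)) = √(2025 + √2*(2*I*√2)) = √(2025 + 4*I)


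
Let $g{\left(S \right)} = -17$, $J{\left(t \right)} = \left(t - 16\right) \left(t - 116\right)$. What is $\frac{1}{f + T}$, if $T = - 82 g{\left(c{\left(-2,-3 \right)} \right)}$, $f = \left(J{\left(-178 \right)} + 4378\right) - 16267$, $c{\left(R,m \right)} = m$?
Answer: $\frac{1}{46541} \approx 2.1486 \cdot 10^{-5}$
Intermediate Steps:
$J{\left(t \right)} = \left(-116 + t\right) \left(-16 + t\right)$ ($J{\left(t \right)} = \left(-16 + t\right) \left(-116 + t\right) = \left(-116 + t\right) \left(-16 + t\right)$)
$f = 45147$ ($f = \left(\left(1856 + \left(-178\right)^{2} - -23496\right) + 4378\right) - 16267 = \left(\left(1856 + 31684 + 23496\right) + 4378\right) - 16267 = \left(57036 + 4378\right) - 16267 = 61414 - 16267 = 45147$)
$T = 1394$ ($T = \left(-82\right) \left(-17\right) = 1394$)
$\frac{1}{f + T} = \frac{1}{45147 + 1394} = \frac{1}{46541}$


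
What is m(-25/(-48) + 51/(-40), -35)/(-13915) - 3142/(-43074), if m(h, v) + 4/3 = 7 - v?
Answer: 20984627/299687355 ≈ 0.070022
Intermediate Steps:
m(h, v) = 17/3 - v (m(h, v) = -4/3 + (7 - v) = 17/3 - v)
m(-25/(-48) + 51/(-40), -35)/(-13915) - 3142/(-43074) = (17/3 - 1*(-35))/(-13915) - 3142/(-43074) = (17/3 + 35)*(-1/13915) - 3142*(-1/43074) = (122/3)*(-1/13915) + 1571/21537 = -122/41745 + 1571/21537 = 20984627/299687355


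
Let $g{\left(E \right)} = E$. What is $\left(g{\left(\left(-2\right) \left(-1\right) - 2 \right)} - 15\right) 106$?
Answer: $-1590$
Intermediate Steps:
$\left(g{\left(\left(-2\right) \left(-1\right) - 2 \right)} - 15\right) 106 = \left(\left(\left(-2\right) \left(-1\right) - 2\right) - 15\right) 106 = \left(\left(2 - 2\right) - 15\right) 106 = \left(0 - 15\right) 106 = \left(-15\right) 106 = -1590$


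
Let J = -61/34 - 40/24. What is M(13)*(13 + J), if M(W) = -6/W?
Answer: -973/221 ≈ -4.4027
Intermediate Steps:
J = -353/102 (J = -61*1/34 - 40*1/24 = -61/34 - 5/3 = -353/102 ≈ -3.4608)
M(13)*(13 + J) = (-6/13)*(13 - 353/102) = -6*1/13*(973/102) = -6/13*973/102 = -973/221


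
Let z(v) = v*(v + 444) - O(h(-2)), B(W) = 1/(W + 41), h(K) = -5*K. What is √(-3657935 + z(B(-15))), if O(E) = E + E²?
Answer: 25*I*√3956523/26 ≈ 1912.6*I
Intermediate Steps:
B(W) = 1/(41 + W)
z(v) = -110 + v*(444 + v) (z(v) = v*(v + 444) - (-5*(-2))*(1 - 5*(-2)) = v*(444 + v) - 10*(1 + 10) = v*(444 + v) - 10*11 = v*(444 + v) - 1*110 = v*(444 + v) - 110 = -110 + v*(444 + v))
√(-3657935 + z(B(-15))) = √(-3657935 + (-110 + (1/(41 - 15))² + 444/(41 - 15))) = √(-3657935 + (-110 + (1/26)² + 444/26)) = √(-3657935 + (-110 + (1/26)² + 444*(1/26))) = √(-3657935 + (-110 + 1/676 + 222/13)) = √(-3657935 - 62815/676) = √(-2472826875/676) = 25*I*√3956523/26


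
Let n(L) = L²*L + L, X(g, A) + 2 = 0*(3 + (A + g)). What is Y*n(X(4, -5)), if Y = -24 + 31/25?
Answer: 1138/5 ≈ 227.60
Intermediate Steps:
X(g, A) = -2 (X(g, A) = -2 + 0*(3 + (A + g)) = -2 + 0*(3 + A + g) = -2 + 0 = -2)
Y = -569/25 (Y = -24 + 31*(1/25) = -24 + 31/25 = -569/25 ≈ -22.760)
n(L) = L + L³ (n(L) = L³ + L = L + L³)
Y*n(X(4, -5)) = -569*(-2 + (-2)³)/25 = -569*(-2 - 8)/25 = -569/25*(-10) = 1138/5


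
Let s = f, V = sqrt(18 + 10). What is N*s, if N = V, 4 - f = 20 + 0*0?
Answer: -32*sqrt(7) ≈ -84.664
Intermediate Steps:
f = -16 (f = 4 - (20 + 0*0) = 4 - (20 + 0) = 4 - 1*20 = 4 - 20 = -16)
V = 2*sqrt(7) (V = sqrt(28) = 2*sqrt(7) ≈ 5.2915)
s = -16
N = 2*sqrt(7) ≈ 5.2915
N*s = (2*sqrt(7))*(-16) = -32*sqrt(7)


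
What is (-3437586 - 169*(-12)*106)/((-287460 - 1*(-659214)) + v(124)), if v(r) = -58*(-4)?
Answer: -1611309/185993 ≈ -8.6633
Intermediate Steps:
v(r) = 232
(-3437586 - 169*(-12)*106)/((-287460 - 1*(-659214)) + v(124)) = (-3437586 - 169*(-12)*106)/((-287460 - 1*(-659214)) + 232) = (-3437586 + 2028*106)/((-287460 + 659214) + 232) = (-3437586 + 214968)/(371754 + 232) = -3222618/371986 = -3222618*1/371986 = -1611309/185993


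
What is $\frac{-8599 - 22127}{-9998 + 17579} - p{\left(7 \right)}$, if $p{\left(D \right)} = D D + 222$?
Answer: $- \frac{695059}{2527} \approx -275.05$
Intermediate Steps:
$p{\left(D \right)} = 222 + D^{2}$ ($p{\left(D \right)} = D^{2} + 222 = 222 + D^{2}$)
$\frac{-8599 - 22127}{-9998 + 17579} - p{\left(7 \right)} = \frac{-8599 - 22127}{-9998 + 17579} - \left(222 + 7^{2}\right) = - \frac{30726}{7581} - \left(222 + 49\right) = \left(-30726\right) \frac{1}{7581} - 271 = - \frac{10242}{2527} - 271 = - \frac{695059}{2527}$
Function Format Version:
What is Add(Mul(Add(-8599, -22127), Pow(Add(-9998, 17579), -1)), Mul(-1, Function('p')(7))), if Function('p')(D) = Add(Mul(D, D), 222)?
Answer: Rational(-695059, 2527) ≈ -275.05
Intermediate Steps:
Function('p')(D) = Add(222, Pow(D, 2)) (Function('p')(D) = Add(Pow(D, 2), 222) = Add(222, Pow(D, 2)))
Add(Mul(Add(-8599, -22127), Pow(Add(-9998, 17579), -1)), Mul(-1, Function('p')(7))) = Add(Mul(Add(-8599, -22127), Pow(Add(-9998, 17579), -1)), Mul(-1, Add(222, Pow(7, 2)))) = Add(Mul(-30726, Pow(7581, -1)), Mul(-1, Add(222, 49))) = Add(Mul(-30726, Rational(1, 7581)), Mul(-1, 271)) = Add(Rational(-10242, 2527), -271) = Rational(-695059, 2527)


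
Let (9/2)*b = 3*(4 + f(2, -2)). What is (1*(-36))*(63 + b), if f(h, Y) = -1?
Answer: -2340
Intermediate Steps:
b = 2 (b = 2*(3*(4 - 1))/9 = 2*(3*3)/9 = (2/9)*9 = 2)
(1*(-36))*(63 + b) = (1*(-36))*(63 + 2) = -36*65 = -2340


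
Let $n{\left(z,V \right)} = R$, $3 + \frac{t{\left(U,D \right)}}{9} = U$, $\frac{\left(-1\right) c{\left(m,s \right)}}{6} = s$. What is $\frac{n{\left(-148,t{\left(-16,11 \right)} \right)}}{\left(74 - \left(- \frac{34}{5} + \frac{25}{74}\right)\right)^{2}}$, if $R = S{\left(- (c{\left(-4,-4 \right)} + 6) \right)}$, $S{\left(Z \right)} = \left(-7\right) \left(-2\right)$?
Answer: $\frac{273800}{126616063} \approx 0.0021624$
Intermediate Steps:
$c{\left(m,s \right)} = - 6 s$
$S{\left(Z \right)} = 14$
$t{\left(U,D \right)} = -27 + 9 U$
$R = 14$
$n{\left(z,V \right)} = 14$
$\frac{n{\left(-148,t{\left(-16,11 \right)} \right)}}{\left(74 - \left(- \frac{34}{5} + \frac{25}{74}\right)\right)^{2}} = \frac{14}{\left(74 - \left(- \frac{34}{5} + \frac{25}{74}\right)\right)^{2}} = \frac{14}{\left(74 - - \frac{2391}{370}\right)^{2}} = \frac{14}{\left(74 + \left(- \frac{25}{74} + \frac{34}{5}\right)\right)^{2}} = \frac{14}{\left(74 + \frac{2391}{370}\right)^{2}} = \frac{14}{\left(\frac{29771}{370}\right)^{2}} = \frac{14}{\frac{886312441}{136900}} = 14 \cdot \frac{136900}{886312441} = \frac{273800}{126616063}$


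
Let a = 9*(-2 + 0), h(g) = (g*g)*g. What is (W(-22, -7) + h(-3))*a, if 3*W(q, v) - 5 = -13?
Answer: 534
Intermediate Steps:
W(q, v) = -8/3 (W(q, v) = 5/3 + (1/3)*(-13) = 5/3 - 13/3 = -8/3)
h(g) = g**3 (h(g) = g**2*g = g**3)
a = -18 (a = 9*(-2) = -18)
(W(-22, -7) + h(-3))*a = (-8/3 + (-3)**3)*(-18) = (-8/3 - 27)*(-18) = -89/3*(-18) = 534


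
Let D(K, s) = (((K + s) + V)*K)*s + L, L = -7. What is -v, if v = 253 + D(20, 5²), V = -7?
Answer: -19246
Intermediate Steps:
D(K, s) = -7 + K*s*(-7 + K + s) (D(K, s) = (((K + s) - 7)*K)*s - 7 = ((-7 + K + s)*K)*s - 7 = (K*(-7 + K + s))*s - 7 = K*s*(-7 + K + s) - 7 = -7 + K*s*(-7 + K + s))
v = 19246 (v = 253 + (-7 + 20*(5²)² + 5²*20² - 7*20*5²) = 253 + (-7 + 20*25² + 25*400 - 7*20*25) = 253 + (-7 + 20*625 + 10000 - 3500) = 253 + (-7 + 12500 + 10000 - 3500) = 253 + 18993 = 19246)
-v = -1*19246 = -19246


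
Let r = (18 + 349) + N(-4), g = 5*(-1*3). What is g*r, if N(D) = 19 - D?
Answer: -5850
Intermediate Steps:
g = -15 (g = 5*(-3) = -15)
r = 390 (r = (18 + 349) + (19 - 1*(-4)) = 367 + (19 + 4) = 367 + 23 = 390)
g*r = -15*390 = -5850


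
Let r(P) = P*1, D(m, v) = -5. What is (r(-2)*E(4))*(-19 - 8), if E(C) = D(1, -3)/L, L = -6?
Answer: 45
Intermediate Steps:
r(P) = P
E(C) = ⅚ (E(C) = -5/(-6) = -5*(-⅙) = ⅚)
(r(-2)*E(4))*(-19 - 8) = (-2*⅚)*(-19 - 8) = -5/3*(-27) = 45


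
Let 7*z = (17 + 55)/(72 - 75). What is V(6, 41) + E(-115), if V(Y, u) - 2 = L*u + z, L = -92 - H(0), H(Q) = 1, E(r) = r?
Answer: -27506/7 ≈ -3929.4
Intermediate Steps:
z = -24/7 (z = ((17 + 55)/(72 - 75))/7 = (72/(-3))/7 = (72*(-⅓))/7 = (⅐)*(-24) = -24/7 ≈ -3.4286)
L = -93 (L = -92 - 1*1 = -92 - 1 = -93)
V(Y, u) = -10/7 - 93*u (V(Y, u) = 2 + (-93*u - 24/7) = 2 + (-24/7 - 93*u) = -10/7 - 93*u)
V(6, 41) + E(-115) = (-10/7 - 93*41) - 115 = (-10/7 - 3813) - 115 = -26701/7 - 115 = -27506/7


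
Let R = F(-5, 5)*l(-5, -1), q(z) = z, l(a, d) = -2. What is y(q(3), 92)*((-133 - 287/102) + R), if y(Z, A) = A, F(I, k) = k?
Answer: -684158/51 ≈ -13415.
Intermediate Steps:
R = -10 (R = 5*(-2) = -10)
y(q(3), 92)*((-133 - 287/102) + R) = 92*((-133 - 287/102) - 10) = 92*(-13853/102 - 10) = 92*(-14873/102) = -684158/51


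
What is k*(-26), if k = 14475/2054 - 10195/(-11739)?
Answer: -14681735/71337 ≈ -205.81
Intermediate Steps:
k = 14681735/1854762 (k = 14475*(1/2054) - 10195*(-1/11739) = 14475/2054 + 10195/11739 = 14681735/1854762 ≈ 7.9157)
k*(-26) = (14681735/1854762)*(-26) = -14681735/71337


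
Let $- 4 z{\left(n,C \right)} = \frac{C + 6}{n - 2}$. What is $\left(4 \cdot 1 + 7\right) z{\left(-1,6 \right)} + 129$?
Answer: $140$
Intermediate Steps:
$z{\left(n,C \right)} = - \frac{6 + C}{4 \left(-2 + n\right)}$ ($z{\left(n,C \right)} = - \frac{\left(C + 6\right) \frac{1}{n - 2}}{4} = - \frac{\left(6 + C\right) \frac{1}{-2 + n}}{4} = - \frac{\frac{1}{-2 + n} \left(6 + C\right)}{4} = - \frac{6 + C}{4 \left(-2 + n\right)}$)
$\left(4 \cdot 1 + 7\right) z{\left(-1,6 \right)} + 129 = \left(4 \cdot 1 + 7\right) \frac{-6 - 6}{4 \left(-2 - 1\right)} + 129 = \left(4 + 7\right) \frac{-6 - 6}{4 \left(-3\right)} + 129 = 11 \cdot \frac{1}{4} \left(- \frac{1}{3}\right) \left(-12\right) + 129 = 11 \cdot 1 + 129 = 11 + 129 = 140$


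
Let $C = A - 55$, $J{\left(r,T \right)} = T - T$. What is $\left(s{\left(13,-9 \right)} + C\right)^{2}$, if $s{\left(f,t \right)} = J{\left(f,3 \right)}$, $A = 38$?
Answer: $289$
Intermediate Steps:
$J{\left(r,T \right)} = 0$
$s{\left(f,t \right)} = 0$
$C = -17$ ($C = 38 - 55 = -17$)
$\left(s{\left(13,-9 \right)} + C\right)^{2} = \left(0 - 17\right)^{2} = \left(-17\right)^{2} = 289$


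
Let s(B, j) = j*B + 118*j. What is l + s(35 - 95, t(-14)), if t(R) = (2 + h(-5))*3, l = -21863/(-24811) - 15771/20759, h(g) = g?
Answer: -268794348842/515051549 ≈ -521.88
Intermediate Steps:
l = 62559736/515051549 (l = -21863*(-1/24811) - 15771*1/20759 = 21863/24811 - 15771/20759 = 62559736/515051549 ≈ 0.12146)
t(R) = -9 (t(R) = (2 - 5)*3 = -3*3 = -9)
s(B, j) = 118*j + B*j (s(B, j) = B*j + 118*j = 118*j + B*j)
l + s(35 - 95, t(-14)) = 62559736/515051549 - 9*(118 + (35 - 95)) = 62559736/515051549 - 9*(118 - 60) = 62559736/515051549 - 9*58 = 62559736/515051549 - 522 = -268794348842/515051549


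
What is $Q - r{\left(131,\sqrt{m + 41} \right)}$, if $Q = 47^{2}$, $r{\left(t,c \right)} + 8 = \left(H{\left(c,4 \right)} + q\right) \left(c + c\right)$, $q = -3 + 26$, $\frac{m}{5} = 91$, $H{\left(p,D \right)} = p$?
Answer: $1225 - 184 \sqrt{31} \approx 200.53$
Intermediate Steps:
$m = 455$ ($m = 5 \cdot 91 = 455$)
$q = 23$
$r{\left(t,c \right)} = -8 + 2 c \left(23 + c\right)$ ($r{\left(t,c \right)} = -8 + \left(c + 23\right) \left(c + c\right) = -8 + \left(23 + c\right) 2 c = -8 + 2 c \left(23 + c\right)$)
$Q = 2209$
$Q - r{\left(131,\sqrt{m + 41} \right)} = 2209 - \left(-8 + 2 \left(\sqrt{455 + 41}\right)^{2} + 46 \sqrt{455 + 41}\right) = 2209 - \left(-8 + 2 \left(\sqrt{496}\right)^{2} + 46 \sqrt{496}\right) = 2209 - \left(-8 + 2 \left(4 \sqrt{31}\right)^{2} + 46 \cdot 4 \sqrt{31}\right) = 2209 - \left(-8 + 2 \cdot 496 + 184 \sqrt{31}\right) = 2209 - \left(-8 + 992 + 184 \sqrt{31}\right) = 2209 - \left(984 + 184 \sqrt{31}\right) = 1225 - 184 \sqrt{31}$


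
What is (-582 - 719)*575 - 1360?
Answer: -749435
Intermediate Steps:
(-582 - 719)*575 - 1360 = -1301*575 - 1360 = -748075 - 1360 = -749435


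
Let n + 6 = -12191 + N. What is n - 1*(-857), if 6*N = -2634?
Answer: -11779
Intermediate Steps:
N = -439 (N = (⅙)*(-2634) = -439)
n = -12636 (n = -6 + (-12191 - 439) = -6 - 12630 = -12636)
n - 1*(-857) = -12636 - 1*(-857) = -12636 + 857 = -11779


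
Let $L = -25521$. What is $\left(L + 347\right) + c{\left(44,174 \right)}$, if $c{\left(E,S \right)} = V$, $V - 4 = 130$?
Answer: $-25040$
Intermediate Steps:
$V = 134$ ($V = 4 + 130 = 134$)
$c{\left(E,S \right)} = 134$
$\left(L + 347\right) + c{\left(44,174 \right)} = \left(-25521 + 347\right) + 134 = -25174 + 134 = -25040$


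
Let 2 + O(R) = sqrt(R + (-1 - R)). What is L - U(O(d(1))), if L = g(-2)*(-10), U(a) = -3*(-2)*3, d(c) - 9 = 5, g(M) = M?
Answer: 2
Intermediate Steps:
d(c) = 14 (d(c) = 9 + 5 = 14)
O(R) = -2 + I (O(R) = -2 + sqrt(R + (-1 - R)) = -2 + sqrt(-1) = -2 + I)
U(a) = 18 (U(a) = 6*3 = 18)
L = 20 (L = -2*(-10) = 20)
L - U(O(d(1))) = 20 - 1*18 = 20 - 18 = 2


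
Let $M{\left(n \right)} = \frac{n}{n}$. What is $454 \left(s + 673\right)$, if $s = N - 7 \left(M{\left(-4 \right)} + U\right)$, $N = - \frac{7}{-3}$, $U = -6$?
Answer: $\frac{967474}{3} \approx 3.2249 \cdot 10^{5}$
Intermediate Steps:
$N = \frac{7}{3}$ ($N = \left(-7\right) \left(- \frac{1}{3}\right) = \frac{7}{3} \approx 2.3333$)
$M{\left(n \right)} = 1$
$s = \frac{112}{3}$ ($s = \frac{7}{3} - 7 \left(1 - 6\right) = \frac{7}{3} - -35 = \frac{7}{3} + 35 = \frac{112}{3} \approx 37.333$)
$454 \left(s + 673\right) = 454 \left(\frac{112}{3} + 673\right) = 454 \cdot \frac{2131}{3} = \frac{967474}{3}$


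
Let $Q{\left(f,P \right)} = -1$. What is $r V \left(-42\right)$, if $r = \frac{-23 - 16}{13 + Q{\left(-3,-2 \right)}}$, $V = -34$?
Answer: $-4641$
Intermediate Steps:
$r = - \frac{13}{4}$ ($r = \frac{-23 - 16}{13 - 1} = - \frac{39}{12} = \left(-39\right) \frac{1}{12} = - \frac{13}{4} \approx -3.25$)
$r V \left(-42\right) = \left(- \frac{13}{4}\right) \left(-34\right) \left(-42\right) = \frac{221}{2} \left(-42\right) = -4641$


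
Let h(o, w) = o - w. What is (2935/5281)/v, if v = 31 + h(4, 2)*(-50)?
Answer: -2935/364389 ≈ -0.0080546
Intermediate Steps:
v = -69 (v = 31 + (4 - 1*2)*(-50) = 31 + (4 - 2)*(-50) = 31 + 2*(-50) = 31 - 100 = -69)
(2935/5281)/v = (2935/5281)/(-69) = (2935*(1/5281))*(-1/69) = (2935/5281)*(-1/69) = -2935/364389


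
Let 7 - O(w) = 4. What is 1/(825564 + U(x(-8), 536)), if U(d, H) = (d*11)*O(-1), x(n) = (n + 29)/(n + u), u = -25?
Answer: 1/825543 ≈ 1.2113e-6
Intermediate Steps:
O(w) = 3 (O(w) = 7 - 1*4 = 7 - 4 = 3)
x(n) = (29 + n)/(-25 + n) (x(n) = (n + 29)/(n - 25) = (29 + n)/(-25 + n))
U(d, H) = 33*d (U(d, H) = (d*11)*3 = (11*d)*3 = 33*d)
1/(825564 + U(x(-8), 536)) = 1/(825564 + 33*((29 - 8)/(-25 - 8))) = 1/(825564 + 33*(21/(-33))) = 1/(825564 + 33*(-1/33*21)) = 1/(825564 + 33*(-7/11)) = 1/(825564 - 21) = 1/825543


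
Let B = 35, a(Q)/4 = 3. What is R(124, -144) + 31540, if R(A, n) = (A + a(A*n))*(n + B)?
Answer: 16716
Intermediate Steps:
a(Q) = 12 (a(Q) = 4*3 = 12)
R(A, n) = (12 + A)*(35 + n) (R(A, n) = (A + 12)*(n + 35) = (12 + A)*(35 + n))
R(124, -144) + 31540 = (420 + 12*(-144) + 35*124 + 124*(-144)) + 31540 = (420 - 1728 + 4340 - 17856) + 31540 = -14824 + 31540 = 16716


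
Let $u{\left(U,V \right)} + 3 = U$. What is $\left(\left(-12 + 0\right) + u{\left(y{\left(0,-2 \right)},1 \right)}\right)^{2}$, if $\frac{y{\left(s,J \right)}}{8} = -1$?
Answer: $529$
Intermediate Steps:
$y{\left(s,J \right)} = -8$ ($y{\left(s,J \right)} = 8 \left(-1\right) = -8$)
$u{\left(U,V \right)} = -3 + U$
$\left(\left(-12 + 0\right) + u{\left(y{\left(0,-2 \right)},1 \right)}\right)^{2} = \left(\left(-12 + 0\right) - 11\right)^{2} = \left(-12 - 11\right)^{2} = \left(-23\right)^{2} = 529$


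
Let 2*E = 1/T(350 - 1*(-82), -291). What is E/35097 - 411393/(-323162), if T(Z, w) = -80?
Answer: 1155092648099/907361337120 ≈ 1.2730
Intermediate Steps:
E = -1/160 (E = (½)/(-80) = (½)*(-1/80) = -1/160 ≈ -0.0062500)
E/35097 - 411393/(-323162) = -1/160/35097 - 411393/(-323162) = -1/160*1/35097 - 411393*(-1/323162) = -1/5615520 + 411393/323162 = 1155092648099/907361337120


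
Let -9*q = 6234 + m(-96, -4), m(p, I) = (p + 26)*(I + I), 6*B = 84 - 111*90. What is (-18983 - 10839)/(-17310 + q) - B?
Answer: 134347291/81292 ≈ 1652.7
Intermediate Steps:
B = -1651 (B = (84 - 111*90)/6 = (84 - 9990)/6 = (⅙)*(-9906) = -1651)
m(p, I) = 2*I*(26 + p) (m(p, I) = (26 + p)*(2*I) = 2*I*(26 + p))
q = -6794/9 (q = -(6234 + 2*(-4)*(26 - 96))/9 = -(6234 + 2*(-4)*(-70))/9 = -(6234 + 560)/9 = -⅑*6794 = -6794/9 ≈ -754.89)
(-18983 - 10839)/(-17310 + q) - B = (-18983 - 10839)/(-17310 - 6794/9) - 1*(-1651) = -29822/(-162584/9) + 1651 = -29822*(-9/162584) + 1651 = 134199/81292 + 1651 = 134347291/81292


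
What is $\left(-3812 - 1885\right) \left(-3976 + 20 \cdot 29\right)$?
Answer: $19347012$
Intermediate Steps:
$\left(-3812 - 1885\right) \left(-3976 + 20 \cdot 29\right) = - 5697 \left(-3976 + 580\right) = \left(-5697\right) \left(-3396\right) = 19347012$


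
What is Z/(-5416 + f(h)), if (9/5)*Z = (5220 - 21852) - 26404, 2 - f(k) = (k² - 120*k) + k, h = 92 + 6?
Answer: 53795/7551 ≈ 7.1242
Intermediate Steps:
h = 98
f(k) = 2 - k² + 119*k (f(k) = 2 - ((k² - 120*k) + k) = 2 - (k² - 119*k) = 2 + (-k² + 119*k) = 2 - k² + 119*k)
Z = -215180/9 (Z = 5*((5220 - 21852) - 26404)/9 = 5*(-16632 - 26404)/9 = (5/9)*(-43036) = -215180/9 ≈ -23909.)
Z/(-5416 + f(h)) = -215180/(9*(-5416 + (2 - 1*98² + 119*98))) = -215180/(9*(-5416 + (2 - 1*9604 + 11662))) = -215180/(9*(-5416 + (2 - 9604 + 11662))) = -215180/(9*(-5416 + 2060)) = -215180/9/(-3356) = -215180/9*(-1/3356) = 53795/7551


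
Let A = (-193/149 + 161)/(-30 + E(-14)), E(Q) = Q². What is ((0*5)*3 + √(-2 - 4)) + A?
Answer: 11898/12367 + I*√6 ≈ 0.96208 + 2.4495*I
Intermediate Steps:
A = 11898/12367 (A = (-193/149 + 161)/(-30 + (-14)²) = (-193*1/149 + 161)/(-30 + 196) = (-193/149 + 161)/166 = (23796/149)*(1/166) = 11898/12367 ≈ 0.96208)
((0*5)*3 + √(-2 - 4)) + A = ((0*5)*3 + √(-2 - 4)) + 11898/12367 = (0*3 + √(-6)) + 11898/12367 = (0 + I*√6) + 11898/12367 = I*√6 + 11898/12367 = 11898/12367 + I*√6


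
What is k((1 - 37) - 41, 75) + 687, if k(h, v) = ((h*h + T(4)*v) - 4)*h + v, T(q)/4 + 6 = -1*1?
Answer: -293763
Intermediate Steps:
T(q) = -28 (T(q) = -24 + 4*(-1*1) = -24 + 4*(-1) = -24 - 4 = -28)
k(h, v) = v + h*(-4 + h**2 - 28*v) (k(h, v) = ((h*h - 28*v) - 4)*h + v = ((h**2 - 28*v) - 4)*h + v = (-4 + h**2 - 28*v)*h + v = h*(-4 + h**2 - 28*v) + v = v + h*(-4 + h**2 - 28*v))
k((1 - 37) - 41, 75) + 687 = (75 + ((1 - 37) - 41)**3 - 4*((1 - 37) - 41) - 28*((1 - 37) - 41)*75) + 687 = (75 + (-36 - 41)**3 - 4*(-36 - 41) - 28*(-36 - 41)*75) + 687 = (75 + (-77)**3 - 4*(-77) - 28*(-77)*75) + 687 = (75 - 456533 + 308 + 161700) + 687 = -294450 + 687 = -293763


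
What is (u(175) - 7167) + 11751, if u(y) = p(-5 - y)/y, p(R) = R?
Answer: 160404/35 ≈ 4583.0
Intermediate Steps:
u(y) = (-5 - y)/y
(u(175) - 7167) + 11751 = ((-5 - 1*175)/175 - 7167) + 11751 = ((-5 - 175)/175 - 7167) + 11751 = ((1/175)*(-180) - 7167) + 11751 = (-36/35 - 7167) + 11751 = -250881/35 + 11751 = 160404/35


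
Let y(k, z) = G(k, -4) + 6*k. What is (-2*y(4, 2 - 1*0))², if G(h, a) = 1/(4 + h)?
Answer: 37249/16 ≈ 2328.1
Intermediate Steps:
y(k, z) = 1/(4 + k) + 6*k
(-2*y(4, 2 - 1*0))² = (-2*(1 + 6*4*(4 + 4))/(4 + 4))² = (-2*(1 + 6*4*8)/8)² = (-(1 + 192)/4)² = (-193/4)² = 37249/16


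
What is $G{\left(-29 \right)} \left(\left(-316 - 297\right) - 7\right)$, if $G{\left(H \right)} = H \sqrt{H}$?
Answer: $17980 i \sqrt{29} \approx 96825.0 i$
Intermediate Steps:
$G{\left(H \right)} = H^{\frac{3}{2}}$
$G{\left(-29 \right)} \left(\left(-316 - 297\right) - 7\right) = \left(-29\right)^{\frac{3}{2}} \left(\left(-316 - 297\right) - 7\right) = - 29 i \sqrt{29} \left(-613 - 7\right) = - 29 i \sqrt{29} \left(-620\right) = 17980 i \sqrt{29}$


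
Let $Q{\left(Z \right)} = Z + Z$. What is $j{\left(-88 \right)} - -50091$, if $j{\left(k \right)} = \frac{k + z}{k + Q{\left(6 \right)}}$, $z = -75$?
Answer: $\frac{3807079}{76} \approx 50093.0$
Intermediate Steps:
$Q{\left(Z \right)} = 2 Z$
$j{\left(k \right)} = \frac{-75 + k}{12 + k}$ ($j{\left(k \right)} = \frac{k - 75}{k + 2 \cdot 6} = \frac{-75 + k}{k + 12} = \frac{-75 + k}{12 + k}$)
$j{\left(-88 \right)} - -50091 = \frac{-75 - 88}{12 - 88} - -50091 = \frac{1}{-76} \left(-163\right) + 50091 = \left(- \frac{1}{76}\right) \left(-163\right) + 50091 = \frac{163}{76} + 50091 = \frac{3807079}{76}$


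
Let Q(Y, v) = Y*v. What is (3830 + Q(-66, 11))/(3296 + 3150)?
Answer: 1552/3223 ≈ 0.48154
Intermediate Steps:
(3830 + Q(-66, 11))/(3296 + 3150) = (3830 - 66*11)/(3296 + 3150) = (3830 - 726)/6446 = 3104*(1/6446) = 1552/3223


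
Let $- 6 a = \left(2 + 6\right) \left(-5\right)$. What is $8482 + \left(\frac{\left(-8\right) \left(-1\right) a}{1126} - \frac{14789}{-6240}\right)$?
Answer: $\frac{9935592149}{1171040} \approx 8484.4$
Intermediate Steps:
$a = \frac{20}{3}$ ($a = - \frac{\left(2 + 6\right) \left(-5\right)}{6} = - \frac{8 \left(-5\right)}{6} = \left(- \frac{1}{6}\right) \left(-40\right) = \frac{20}{3} \approx 6.6667$)
$8482 + \left(\frac{\left(-8\right) \left(-1\right) a}{1126} - \frac{14789}{-6240}\right) = 8482 + \left(\frac{\left(-8\right) \left(-1\right) \frac{20}{3}}{1126} - \frac{14789}{-6240}\right) = 8482 + \left(8 \cdot \frac{20}{3} \cdot \frac{1}{1126} - - \frac{14789}{6240}\right) = 8482 + \left(\frac{160}{3} \cdot \frac{1}{1126} + \frac{14789}{6240}\right) = 8482 + \left(\frac{80}{1689} + \frac{14789}{6240}\right) = 8482 + \frac{2830869}{1171040} = \frac{9935592149}{1171040}$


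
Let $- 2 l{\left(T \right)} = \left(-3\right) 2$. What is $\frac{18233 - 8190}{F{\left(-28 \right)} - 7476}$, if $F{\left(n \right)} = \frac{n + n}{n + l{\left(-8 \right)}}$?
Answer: $- \frac{251075}{186844} \approx -1.3438$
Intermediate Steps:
$l{\left(T \right)} = 3$ ($l{\left(T \right)} = - \frac{\left(-3\right) 2}{2} = \left(- \frac{1}{2}\right) \left(-6\right) = 3$)
$F{\left(n \right)} = \frac{2 n}{3 + n}$ ($F{\left(n \right)} = \frac{n + n}{n + 3} = \frac{2 n}{3 + n}$)
$\frac{18233 - 8190}{F{\left(-28 \right)} - 7476} = \frac{18233 - 8190}{2 \left(-28\right) \frac{1}{3 - 28} - 7476} = \frac{10043}{2 \left(-28\right) \frac{1}{-25} - 7476} = \frac{10043}{2 \left(-28\right) \left(- \frac{1}{25}\right) - 7476} = \frac{10043}{\frac{56}{25} - 7476} = \frac{10043}{- \frac{186844}{25}} = 10043 \left(- \frac{25}{186844}\right) = - \frac{251075}{186844}$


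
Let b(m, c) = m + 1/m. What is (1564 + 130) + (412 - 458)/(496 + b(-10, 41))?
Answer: 8230686/4859 ≈ 1693.9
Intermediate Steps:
(1564 + 130) + (412 - 458)/(496 + b(-10, 41)) = (1564 + 130) + (412 - 458)/(496 + (-10 + 1/(-10))) = 1694 - 46/(496 + (-10 - ⅒)) = 1694 - 46/(496 - 101/10) = 1694 - 46/4859/10 = 1694 - 46*10/4859 = 1694 - 460/4859 = 8230686/4859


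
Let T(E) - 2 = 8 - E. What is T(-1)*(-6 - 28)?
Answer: -374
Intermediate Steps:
T(E) = 10 - E (T(E) = 2 + (8 - E) = 10 - E)
T(-1)*(-6 - 28) = (10 - 1*(-1))*(-6 - 28) = (10 + 1)*(-34) = 11*(-34) = -374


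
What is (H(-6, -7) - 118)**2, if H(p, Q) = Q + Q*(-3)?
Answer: 10816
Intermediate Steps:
H(p, Q) = -2*Q (H(p, Q) = Q - 3*Q = -2*Q)
(H(-6, -7) - 118)**2 = (-2*(-7) - 118)**2 = (14 - 118)**2 = (-104)**2 = 10816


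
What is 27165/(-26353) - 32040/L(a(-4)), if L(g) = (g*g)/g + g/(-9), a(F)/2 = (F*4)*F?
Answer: -953371005/3373184 ≈ -282.63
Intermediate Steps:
a(F) = 8*F² (a(F) = 2*((F*4)*F) = 2*((4*F)*F) = 2*(4*F²) = 8*F²)
L(g) = 8*g/9 (L(g) = g²/g + g*(-⅑) = g - g/9 = 8*g/9)
27165/(-26353) - 32040/L(a(-4)) = 27165/(-26353) - 32040/(8*(8*(-4)²)/9) = 27165*(-1/26353) - 32040/(8*(8*16)/9) = -27165/26353 - 32040/((8/9)*128) = -27165/26353 - 32040/1024/9 = -27165/26353 - 32040*9/1024 = -27165/26353 - 36045/128 = -953371005/3373184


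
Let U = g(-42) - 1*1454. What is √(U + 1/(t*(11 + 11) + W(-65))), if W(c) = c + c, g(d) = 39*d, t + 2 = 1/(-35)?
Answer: I*√7219165498/1528 ≈ 55.606*I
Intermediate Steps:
t = -71/35 (t = -2 + 1/(-35) = -2 - 1/35 = -71/35 ≈ -2.0286)
W(c) = 2*c
U = -3092 (U = 39*(-42) - 1*1454 = -1638 - 1454 = -3092)
√(U + 1/(t*(11 + 11) + W(-65))) = √(-3092 + 1/(-71*(11 + 11)/35 + 2*(-65))) = √(-3092 + 1/(-71/35*22 - 130)) = √(-3092 + 1/(-1562/35 - 130)) = √(-3092 + 1/(-6112/35)) = √(-3092 - 35/6112) = √(-18898339/6112) = I*√7219165498/1528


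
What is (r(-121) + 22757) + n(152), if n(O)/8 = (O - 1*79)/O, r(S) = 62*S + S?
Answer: 287619/19 ≈ 15138.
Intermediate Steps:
r(S) = 63*S
n(O) = 8*(-79 + O)/O (n(O) = 8*((O - 1*79)/O) = 8*((O - 79)/O) = 8*((-79 + O)/O) = 8*(-79 + O)/O)
(r(-121) + 22757) + n(152) = (63*(-121) + 22757) + (8 - 632/152) = (-7623 + 22757) + (8 - 632*1/152) = 15134 + (8 - 79/19) = 15134 + 73/19 = 287619/19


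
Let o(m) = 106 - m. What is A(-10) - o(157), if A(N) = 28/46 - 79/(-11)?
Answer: 14874/253 ≈ 58.791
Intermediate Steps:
A(N) = 1971/253 (A(N) = 28*(1/46) - 79*(-1/11) = 14/23 + 79/11 = 1971/253)
A(-10) - o(157) = 1971/253 - (106 - 1*157) = 1971/253 - (106 - 157) = 1971/253 - 1*(-51) = 1971/253 + 51 = 14874/253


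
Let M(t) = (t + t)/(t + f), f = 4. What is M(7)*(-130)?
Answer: -1820/11 ≈ -165.45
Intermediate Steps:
M(t) = 2*t/(4 + t) (M(t) = (t + t)/(t + 4) = (2*t)/(4 + t) = 2*t/(4 + t))
M(7)*(-130) = (2*7/(4 + 7))*(-130) = (2*7/11)*(-130) = (2*7*(1/11))*(-130) = (14/11)*(-130) = -1820/11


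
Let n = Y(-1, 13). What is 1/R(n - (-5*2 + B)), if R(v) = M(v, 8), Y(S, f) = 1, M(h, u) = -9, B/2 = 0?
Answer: -1/9 ≈ -0.11111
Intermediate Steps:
B = 0 (B = 2*0 = 0)
n = 1
R(v) = -9
1/R(n - (-5*2 + B)) = 1/(-9) = -1/9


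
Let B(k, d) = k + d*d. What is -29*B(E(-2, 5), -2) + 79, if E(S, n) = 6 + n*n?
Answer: -936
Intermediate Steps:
E(S, n) = 6 + n**2
B(k, d) = k + d**2
-29*B(E(-2, 5), -2) + 79 = -29*((6 + 5**2) + (-2)**2) + 79 = -29*((6 + 25) + 4) + 79 = -29*(31 + 4) + 79 = -29*35 + 79 = -1015 + 79 = -936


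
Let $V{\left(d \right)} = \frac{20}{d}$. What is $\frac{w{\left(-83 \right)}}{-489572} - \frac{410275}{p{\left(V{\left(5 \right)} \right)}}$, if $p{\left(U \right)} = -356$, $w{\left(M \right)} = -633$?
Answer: $\frac{12553711103}{10892977} \approx 1152.5$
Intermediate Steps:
$\frac{w{\left(-83 \right)}}{-489572} - \frac{410275}{p{\left(V{\left(5 \right)} \right)}} = - \frac{633}{-489572} - \frac{410275}{-356} = \left(-633\right) \left(- \frac{1}{489572}\right) - - \frac{410275}{356} = \frac{633}{489572} + \frac{410275}{356} = \frac{12553711103}{10892977}$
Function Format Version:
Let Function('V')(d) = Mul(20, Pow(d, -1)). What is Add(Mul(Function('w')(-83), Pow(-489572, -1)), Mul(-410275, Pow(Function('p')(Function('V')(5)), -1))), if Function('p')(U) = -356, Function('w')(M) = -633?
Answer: Rational(12553711103, 10892977) ≈ 1152.5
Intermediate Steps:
Add(Mul(Function('w')(-83), Pow(-489572, -1)), Mul(-410275, Pow(Function('p')(Function('V')(5)), -1))) = Add(Mul(-633, Pow(-489572, -1)), Mul(-410275, Pow(-356, -1))) = Add(Mul(-633, Rational(-1, 489572)), Mul(-410275, Rational(-1, 356))) = Add(Rational(633, 489572), Rational(410275, 356)) = Rational(12553711103, 10892977)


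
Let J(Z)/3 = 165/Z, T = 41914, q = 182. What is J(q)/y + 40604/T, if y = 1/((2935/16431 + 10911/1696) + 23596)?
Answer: 2274414011427363073/35429831772608 ≈ 64195.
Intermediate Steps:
J(Z) = 495/Z (J(Z) = 3*(165/Z) = 495/Z)
y = 27866976/657733422097 (y = 1/((2935*(1/16431) + 10911*(1/1696)) + 23596) = 1/((2935/16431 + 10911/1696) + 23596) = 1/(184256401/27866976 + 23596) = 1/(657733422097/27866976) = 27866976/657733422097 ≈ 4.2368e-5)
J(q)/y + 40604/T = (495/182)/(27866976/657733422097) + 40604/41914 = (495*(1/182))*(657733422097/27866976) + 40604*(1/41914) = (495/182)*(657733422097/27866976) + 20302/20957 = 108526014646005/1690596544 + 20302/20957 = 2274414011427363073/35429831772608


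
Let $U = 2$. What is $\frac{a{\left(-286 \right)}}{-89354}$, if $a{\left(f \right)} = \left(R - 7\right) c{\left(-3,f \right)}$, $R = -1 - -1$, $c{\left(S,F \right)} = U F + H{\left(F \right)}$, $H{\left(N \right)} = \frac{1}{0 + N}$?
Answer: $- \frac{1145151}{25555244} \approx -0.044811$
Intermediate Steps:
$H{\left(N \right)} = \frac{1}{N}$
$c{\left(S,F \right)} = \frac{1}{F} + 2 F$ ($c{\left(S,F \right)} = 2 F + \frac{1}{F} = \frac{1}{F} + 2 F$)
$R = 0$ ($R = -1 + 1 = 0$)
$a{\left(f \right)} = - 14 f - \frac{7}{f}$ ($a{\left(f \right)} = \left(0 - 7\right) \left(\frac{1}{f} + 2 f\right) = - 7 \left(\frac{1}{f} + 2 f\right) = - 14 f - \frac{7}{f}$)
$\frac{a{\left(-286 \right)}}{-89354} = \frac{\left(-14\right) \left(-286\right) - \frac{7}{-286}}{-89354} = \left(4004 - - \frac{7}{286}\right) \left(- \frac{1}{89354}\right) = \left(4004 + \frac{7}{286}\right) \left(- \frac{1}{89354}\right) = \frac{1145151}{286} \left(- \frac{1}{89354}\right) = - \frac{1145151}{25555244}$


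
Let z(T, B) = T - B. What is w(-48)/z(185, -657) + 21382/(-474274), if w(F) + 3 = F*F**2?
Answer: -26235168337/199669354 ≈ -131.39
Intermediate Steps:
w(F) = -3 + F**3 (w(F) = -3 + F*F**2 = -3 + F**3)
w(-48)/z(185, -657) + 21382/(-474274) = (-3 + (-48)**3)/(185 - 1*(-657)) + 21382/(-474274) = (-3 - 110592)/(185 + 657) + 21382*(-1/474274) = -110595/842 - 10691/237137 = -26235168337/199669354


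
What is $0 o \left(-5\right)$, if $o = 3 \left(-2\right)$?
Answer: $0$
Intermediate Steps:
$o = -6$
$0 o \left(-5\right) = 0 \left(-6\right) \left(-5\right) = 0 \left(-5\right) = 0$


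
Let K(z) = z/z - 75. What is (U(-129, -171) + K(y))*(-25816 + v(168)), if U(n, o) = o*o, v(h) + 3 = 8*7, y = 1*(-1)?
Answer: -751429421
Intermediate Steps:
y = -1
v(h) = 53 (v(h) = -3 + 8*7 = -3 + 56 = 53)
U(n, o) = o²
K(z) = -74 (K(z) = 1 - 75 = -74)
(U(-129, -171) + K(y))*(-25816 + v(168)) = ((-171)² - 74)*(-25816 + 53) = (29241 - 74)*(-25763) = 29167*(-25763) = -751429421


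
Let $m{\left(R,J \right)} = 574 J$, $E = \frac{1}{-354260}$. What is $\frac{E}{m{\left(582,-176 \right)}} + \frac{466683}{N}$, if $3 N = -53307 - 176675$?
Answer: $- \frac{25053010392559889}{4115385558739840} \approx -6.0876$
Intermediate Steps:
$E = - \frac{1}{354260} \approx -2.8228 \cdot 10^{-6}$
$N = - \frac{229982}{3}$ ($N = \frac{-53307 - 176675}{3} = \frac{1}{3} \left(-229982\right) = - \frac{229982}{3} \approx -76661.0$)
$\frac{E}{m{\left(582,-176 \right)}} + \frac{466683}{N} = - \frac{1}{354260 \cdot 574 \left(-176\right)} + \frac{466683}{- \frac{229982}{3}} = - \frac{1}{354260 \left(-101024\right)} + 466683 \left(- \frac{3}{229982}\right) = \left(- \frac{1}{354260}\right) \left(- \frac{1}{101024}\right) - \frac{1400049}{229982} = \frac{1}{35788762240} - \frac{1400049}{229982} = - \frac{25053010392559889}{4115385558739840}$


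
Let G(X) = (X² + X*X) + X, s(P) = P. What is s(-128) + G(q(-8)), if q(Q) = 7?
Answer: -23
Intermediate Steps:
G(X) = X + 2*X² (G(X) = (X² + X²) + X = 2*X² + X = X + 2*X²)
s(-128) + G(q(-8)) = -128 + 7*(1 + 2*7) = -128 + 7*(1 + 14) = -128 + 7*15 = -128 + 105 = -23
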